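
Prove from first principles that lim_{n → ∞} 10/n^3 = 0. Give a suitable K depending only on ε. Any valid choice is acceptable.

Let ε > 0 be given. For n ≥ 1, |10/n^3 − 0| = 10/n^3.
10/n^3 < ε ⇔ n^3 > 10/ε ⇔ n > (10/ε)^{1/3}.
Take K = (10/ε)^{1/3}. Then n > K implies 10/n^3 < ε.

K = (10/ε)^{1/3}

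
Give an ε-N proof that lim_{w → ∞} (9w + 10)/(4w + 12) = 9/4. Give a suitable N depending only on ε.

N = (17/4)/ε

Fix ε > 0. We seek N > 0 such that w > N implies |(9w + 10)/(4w + 12) − (9/4)| < ε.
(9w + 10)/(4w + 12) − (9/4) = (4(9w + 10) − 9(4w + 12)) / (4(4w + 12)) = -68/(4(4w + 12)).
For w > 0 we have 4w + 12 > 4w, so |(9w + 10)/(4w + 12) − (9/4)| = 68/(4(4w + 12)) < 68/(4·4w) = (17/4)/w.
Thus |(9w + 10)/(4w + 12) − (9/4)| < ε whenever w > (17/4)/ε.
Take N = (17/4)/ε. If w > N then |(9w + 10)/(4w + 12) − (9/4)| < (17/4)/w < ε.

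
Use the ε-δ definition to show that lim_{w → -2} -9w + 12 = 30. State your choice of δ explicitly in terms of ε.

Suppose ε > 0. We need δ > 0 so that 0 < |w + 2| < δ implies |(-9w + 12) − 30| < ε.
|(-9w + 12) − 30| = |-9w - 18| = 9|w + 2|.
Thus it suffices that |w + 2| < ε/9.
Choosing δ = ε/9 gives |(-9w + 12) − 30| = 9|w + 2| < ε whenever |w + 2| < δ.

δ = ε/9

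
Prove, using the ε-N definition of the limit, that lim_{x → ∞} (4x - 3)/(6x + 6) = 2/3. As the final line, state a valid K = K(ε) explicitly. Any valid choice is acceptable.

Let ε > 0. We seek K > 0 such that x > K implies |(4x - 3)/(6x + 6) − (2/3)| < ε.
(4x - 3)/(6x + 6) − (2/3) = (6(4x - 3) − 4(6x + 6)) / (6(6x + 6)) = -42/(6(6x + 6)).
For x > 0 we have 6x + 6 > 6x, so |(4x - 3)/(6x + 6) − (2/3)| = 42/(6(6x + 6)) < 42/(6·6x) = (7/6)/x.
Thus |(4x - 3)/(6x + 6) − (2/3)| < ε whenever x > (7/6)/ε.
Take K = (7/6)/ε. If x > K then |(4x - 3)/(6x + 6) − (2/3)| < (7/6)/x < ε.

K = (7/6)/ε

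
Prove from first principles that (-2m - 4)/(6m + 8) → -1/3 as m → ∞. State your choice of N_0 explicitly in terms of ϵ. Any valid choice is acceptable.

Fix ϵ > 0. For m ≥ 1, |(-2m - 4)/(6m + 8) + 1/3| = |-8|/(6(6m + 8)) = 8/(6(6m + 8)).
Since 6m + 8 ≥ 6m for m ≥ 1, this is ≤ 8/(6·6m) = (2/9)/m.
So |(-2m - 4)/(6m + 8) + 1/3| < ϵ whenever m > (2/9)/ϵ.
Take N_0 = (2/9)/ϵ. If m > N_0 then |(-2m - 4)/(6m + 8) + 1/3| ≤ (2/9)/m < ϵ.

N_0 = (2/9)/ϵ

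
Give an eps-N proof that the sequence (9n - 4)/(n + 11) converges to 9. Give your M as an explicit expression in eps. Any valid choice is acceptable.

Let eps > 0 be given. For n ≥ 1, |(9n - 4)/(n + 11) − 9| = |-103|/((n + 11)) = 103/((n + 11)).
Since n + 11 ≥ n for n ≥ 1, this is ≤ 103/(n) = 103/n.
So |(9n - 4)/(n + 11) − 9| < eps whenever n > 103/eps.
Take M = 103/eps. If n > M then |(9n - 4)/(n + 11) − 9| ≤ 103/n < eps.

M = 103/eps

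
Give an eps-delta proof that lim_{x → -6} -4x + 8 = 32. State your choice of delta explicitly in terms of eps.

Suppose eps > 0. We need delta > 0 so that 0 < |x + 6| < delta implies |(-4x + 8) − 32| < eps.
Since (-4x + 8) − 32 = -4(x + 6), we have |(-4x + 8) − 32| = 4|x + 6|.
So 4|x + 6| < eps exactly when |x + 6| < eps/4.
Choosing delta = eps/4 gives |(-4x + 8) − 32| = 4|x + 6| < eps whenever |x + 6| < delta.

delta = eps/4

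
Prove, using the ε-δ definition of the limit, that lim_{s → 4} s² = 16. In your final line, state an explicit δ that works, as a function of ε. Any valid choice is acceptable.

δ = min(1, ε/9)

Let ε > 0 be given. We seek δ > 0 with 0 < |s − 4| < δ ⇒ |s² − 16| < ε.
Factor: s² − 16 = (s − 4)(s + 4), so |s² − 16| = |s − 4|·|s + 4|.
Restrict δ ≤ 1. Then |s − 4| < 1 gives |s| < 5, so by the triangle inequality |s + 4| ≤ 5 + 4 = 9.
Hence |s² − 16| ≤ 9|s − 4|, which is < ε once |s − 4| < ε/9.
Take δ = min(1, ε/9). If 0 < |s − 4| < δ then both bounds hold and |s² − 16| ≤ 9|s − 4| < 9·(ε/9) = ε.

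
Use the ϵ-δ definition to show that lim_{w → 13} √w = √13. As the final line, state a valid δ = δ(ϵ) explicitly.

δ = min(13, √13·ϵ)

Fix ϵ > 0. We want δ > 0 such that 0 < |w − 13| < δ implies |√w − √13| < ϵ.
Multiplying by the conjugate, |√w − √13| = |w − 13|/(√w + √13).
Restrict δ ≤ 13 so that |w − 13| < 13 forces w > 0, and then √w + √13 > √13.
Hence |√w − √13| < |w − 13|/√13, which is < ϵ once |w − 13| < √13·ϵ.
Take δ = min(13, √13·ϵ). If 0 < |w − 13| < δ then w > 0 and |√w − √13| < |w − 13|/√13 < ϵ.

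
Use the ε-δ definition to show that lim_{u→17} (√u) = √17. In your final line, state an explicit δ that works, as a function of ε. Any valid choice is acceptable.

Let ε > 0. We want δ > 0 such that 0 < |u − 17| < δ implies |√u − √17| < ε.
Rationalise: √u − √17 = (u − 17)/(√u + √17), so |√u − √17| = |u − 17|/(√u + √17).
Restrict δ ≤ 17 so that |u − 17| < 17 forces u > 0, and then √u + √17 > √17.
Hence |√u − √17| < |u − 17|/√17, which is < ε once |u − 17| < √17·ε.
Take δ = min(17, √17·ε). If 0 < |u − 17| < δ then u > 0 and |√u − √17| < |u − 17|/√17 < ε.

δ = min(17, √17·ε)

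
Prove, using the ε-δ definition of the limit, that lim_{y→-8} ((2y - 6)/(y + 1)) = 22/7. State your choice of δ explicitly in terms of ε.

δ = min(7/2, (49/16)ε)

Fix ε > 0. We want δ > 0 with 0 < |y + 8| < δ ⇒ |(2y - 6)/(y + 1) − (22/7)| < ε.
Combining over a common denominator, (2y - 6)/(y + 1) − (22/7) = [(2y - 6)·(-7) − (-22)·(y + 1)] / [(-7)·(y + 1)] = 8(y + 8) / ((-7)(y + 1)).
So |(2y - 6)/(y + 1) − (22/7)| = 8|y + 8| / (7·|y + 1|).
Require δ ≤ 7/2, so |y + 1| ≥ |-7| − |y + 8| > 7 − 7/2 = 7/2.
Hence |(2y - 6)/(y + 1) − (22/7)| < 8|y + 8|/(7·(7/2)) = (16/49)|y + 8|, which is < ε once |y + 8| < (49/16)ε.
Take δ = min(7/2, (49/16)ε). Then 0 < |y + 8| < δ forces both bounds, so |(2y - 6)/(y + 1) − (22/7)| < ε.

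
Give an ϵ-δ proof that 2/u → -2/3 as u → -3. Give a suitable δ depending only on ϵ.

δ = min(3/2, (9/4)ϵ)

Suppose ϵ > 0. We seek δ > 0 such that 0 < |u + 3| < δ implies |2/u + 2/3| < ϵ.
|2/u + 2/3| = 2·|-3 − u|/(3·|u|) = 2|u + 3|/(3|u|).
Require δ ≤ 3/2 so that |u| > 3 − 3/2 = 3/2, hence 3|u| > 9/2.
Then |2/u + 2/3| < 2|u + 3|/(9/2), which is < ϵ when |u + 3| < (9/4)ϵ.
Take δ = min(3/2, (9/4)ϵ). Then 0 < |u + 3| < δ gives both |u + 3| < 3/2 and |u + 3| < (9/4)ϵ, so |2/u + 2/3| < ϵ.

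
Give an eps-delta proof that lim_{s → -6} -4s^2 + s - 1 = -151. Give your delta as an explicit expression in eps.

delta = min(1, eps/53)

Suppose eps > 0. We want delta > 0 such that 0 < |s + 6| < delta implies |(-4s^2 + s - 1) + 151| < eps.
(-4s^2 + s - 1) + 151 = -4s^2 + s + 150 = (s + 6)(-4s + 25).
So |(-4s^2 + s - 1) + 151| = |s + 6|·|-4s + 25|.
Require delta ≤ 1. Then |s + 6| < 1 gives |s| < 7, and by the triangle inequality |-4s + 25| ≤ 4·7 + 25 = 53.
Hence |(-4s^2 + s - 1) + 151| ≤ 53|s + 6| < eps provided |s + 6| < eps/53.
Choosing delta = min(1, eps/53) ensures both conditions, hence |(-4s^2 + s - 1) + 151| < eps.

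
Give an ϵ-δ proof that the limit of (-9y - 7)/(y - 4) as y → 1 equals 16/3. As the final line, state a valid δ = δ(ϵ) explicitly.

Let ϵ > 0 be given. We want δ > 0 with 0 < |y − 1| < δ ⇒ |(-9y - 7)/(y - 4) − (16/3)| < ϵ.
Combining over a common denominator, (-9y - 7)/(y - 4) − (16/3) = [(-9y - 7)·(-3) − (-16)·(y - 4)] / [(-3)·(y - 4)] = 43(y − 1) / ((-3)(y - 4)).
So |(-9y - 7)/(y - 4) − (16/3)| = 43|y − 1| / (3·|y − 4|).
Require δ ≤ 3/2, so |y − 4| ≥ |-3| − |y − 1| > 3 − 3/2 = 3/2.
Hence |(-9y - 7)/(y - 4) − (16/3)| < 43|y − 1|/(3·(3/2)) = (86/9)|y − 1|, which is < ϵ once |y − 1| < (9/86)ϵ.
Take δ = min(3/2, (9/86)ϵ). Then 0 < |y − 1| < δ forces both bounds, so |(-9y - 7)/(y - 4) − (16/3)| < ϵ.

δ = min(3/2, (9/86)ϵ)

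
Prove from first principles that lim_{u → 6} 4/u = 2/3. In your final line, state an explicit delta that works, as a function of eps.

delta = min(3, (9/2)eps)

Let eps > 0 be given. We seek delta > 0 such that 0 < |u − 6| < delta implies |4/u − (2/3)| < eps.
|4/u − (2/3)| = 4·|6 − u|/(6·|u|) = 4|u − 6|/(6|u|).
Restrict delta ≤ 3. Then |u − 6| < 3 gives |u| > 3, so 6|u| > 18.
Then |4/u − (2/3)| < 4|u − 6|/18, which is < eps when |u − 6| < (9/2)eps.
Take delta = min(3, (9/2)eps). Then 0 < |u − 6| < delta gives both |u − 6| < 3 and |u − 6| < (9/2)eps, so |4/u − (2/3)| < eps.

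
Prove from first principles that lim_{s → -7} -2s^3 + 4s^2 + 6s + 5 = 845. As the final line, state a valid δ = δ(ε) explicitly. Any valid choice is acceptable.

δ = min(2, ε/444)

Fix ε > 0. We want δ > 0 such that 0 < |s + 7| < δ implies |(-2s^3 + 4s^2 + 6s + 5) − 845| < ε.
(-2s^3 + 4s^2 + 6s + 5) − 845 = -2s^3 + 4s^2 + 6s - 840 = (s + 7)(-2s^2 + 18s - 120).
So |(-2s^3 + 4s^2 + 6s + 5) − 845| = |s + 7|·|-2s^2 + 18s - 120|.
Assume first that |s + 7| < 2, so |s| < 9. Then |-2s^2 + 18s - 120| ≤ 2·9^2 + 18·9 + 120 = 444.
Hence |(-2s^3 + 4s^2 + 6s + 5) − 845| ≤ 444|s + 7| < ε provided |s + 7| < ε/444.
Take δ = min(2, ε/444). Then 0 < |s + 7| < δ gives both |s + 7| < 2 and |s + 7| < ε/444, so |(-2s^3 + 4s^2 + 6s + 5) − 845| < ε.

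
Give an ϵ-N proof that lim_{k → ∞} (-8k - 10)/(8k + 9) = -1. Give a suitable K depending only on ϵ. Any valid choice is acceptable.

K = (1/8)/ϵ

Let ϵ > 0. For k ≥ 1, |(-8k - 10)/(8k + 9) + 1| = |-8|/(8(8k + 9)) = 8/(8(8k + 9)).
Since 8k + 9 ≥ 8k for k ≥ 1, this is ≤ 8/(8·8k) = (1/8)/k.
So |(-8k - 10)/(8k + 9) + 1| < ϵ whenever k > (1/8)/ϵ.
Take K = (1/8)/ϵ. If k > K then |(-8k - 10)/(8k + 9) + 1| ≤ (1/8)/k < ϵ.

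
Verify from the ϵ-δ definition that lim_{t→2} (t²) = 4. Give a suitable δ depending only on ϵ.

Let ϵ > 0 be given. We seek δ > 0 with 0 < |t − 2| < δ ⇒ |t² − 4| < ϵ.
Factor: t² − 4 = (t − 2)(t + 2), so |t² − 4| = |t − 2|·|t + 2|.
Restrict δ ≤ 1. Then |t − 2| < 1 gives |t| < 3, so by the triangle inequality |t + 2| ≤ 3 + 2 = 5.
Hence |t² − 4| ≤ 5|t − 2|, which is < ϵ once |t − 2| < ϵ/5.
Take δ = min(1, ϵ/5). If 0 < |t − 2| < δ then both bounds hold and |t² − 4| ≤ 5|t − 2| < 5·(ϵ/5) = ϵ.

δ = min(1, ϵ/5)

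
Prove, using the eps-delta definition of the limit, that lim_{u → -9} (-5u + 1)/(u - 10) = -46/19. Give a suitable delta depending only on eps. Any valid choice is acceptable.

delta = min(19/2, (361/98)eps)

Fix eps > 0. We want delta > 0 with 0 < |u + 9| < delta ⇒ |(-5u + 1)/(u - 10) + 46/19| < eps.
Combining over a common denominator, (-5u + 1)/(u - 10) + 46/19 = [(-5u + 1)·(-19) − 46·(u - 10)] / [(-19)·(u - 10)] = 49(u + 9) / ((-19)(u - 10)).
So |(-5u + 1)/(u - 10) + 46/19| = 49|u + 9| / (19·|u − 10|).
Require delta ≤ 19/2, so |u − 10| ≥ |-19| − |u + 9| > 19 − 19/2 = 19/2.
Hence |(-5u + 1)/(u - 10) + 46/19| < 49|u + 9|/(19·(19/2)) = (98/361)|u + 9|, which is < eps once |u + 9| < (361/98)eps.
Take delta = min(19/2, (361/98)eps). Then 0 < |u + 9| < delta forces both bounds, so |(-5u + 1)/(u - 10) + 46/19| < eps.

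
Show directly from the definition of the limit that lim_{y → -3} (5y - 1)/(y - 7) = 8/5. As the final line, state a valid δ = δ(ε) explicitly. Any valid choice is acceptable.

δ = min(5, (25/17)ε)

Suppose ε > 0. We want δ > 0 with 0 < |y + 3| < δ ⇒ |(5y - 1)/(y - 7) − (8/5)| < ε.
Combining over a common denominator, (5y - 1)/(y - 7) − (8/5) = [(5y - 1)·(-10) − (-16)·(y - 7)] / [(-10)·(y - 7)] = -34(y + 3) / ((-10)(y - 7)).
So |(5y - 1)/(y - 7) − (8/5)| = 34|y + 3| / (10·|y − 7|).
Restrict δ ≤ 5. Then |y + 3| < 5 gives |y − 7| = |(y + 3) + (-10)| ≥ 10 − 5 = 5.
Hence |(5y - 1)/(y - 7) − (8/5)| < 34|y + 3|/(10·5) = (17/25)|y + 3|, which is < ε once |y + 3| < (25/17)ε.
Take δ = min(5, (25/17)ε). Then 0 < |y + 3| < δ forces both bounds, so |(5y - 1)/(y - 7) − (8/5)| < ε.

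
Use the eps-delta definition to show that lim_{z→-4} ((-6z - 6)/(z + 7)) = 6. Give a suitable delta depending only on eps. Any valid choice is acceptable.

Let eps > 0 be given. We want delta > 0 with 0 < |z + 4| < delta ⇒ |(-6z - 6)/(z + 7) − 6| < eps.
Combining over a common denominator, (-6z - 6)/(z + 7) − 6 = [(-6z - 6)·3 − 18·(z + 7)] / [3·(z + 7)] = -36(z + 4) / (3(z + 7)).
So |(-6z - 6)/(z + 7) − 6| = 36|z + 4| / (3·|z + 7|).
Require delta ≤ 3/2, so |z + 7| ≥ |3| − |z + 4| > 3 − 3/2 = 3/2.
Hence |(-6z - 6)/(z + 7) − 6| < 36|z + 4|/(3·(3/2)) = 8|z + 4|, which is < eps once |z + 4| < (1/8)eps.
Take delta = min(3/2, (1/8)eps). Then 0 < |z + 4| < delta forces both bounds, so |(-6z - 6)/(z + 7) − 6| < eps.

delta = min(3/2, (1/8)eps)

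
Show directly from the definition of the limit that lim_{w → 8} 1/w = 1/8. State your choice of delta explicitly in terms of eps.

Let eps > 0. We seek delta > 0 such that 0 < |w − 8| < delta implies |1/w − (1/8)| < eps.
|1/w − (1/8)| = |8 − w|/(8·|w|) = |w − 8|/(8|w|).
Restrict delta ≤ 4. Then |w − 8| < 4 gives |w| > 4, so 8|w| > 32.
Then |1/w − (1/8)| < |w − 8|/32, which is < eps when |w − 8| < 32eps.
Take delta = min(4, 32eps). Then 0 < |w − 8| < delta gives both |w − 8| < 4 and |w − 8| < 32eps, so |1/w − (1/8)| < eps.

delta = min(4, 32eps)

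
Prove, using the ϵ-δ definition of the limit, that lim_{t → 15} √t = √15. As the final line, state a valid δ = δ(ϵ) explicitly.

δ = min(15, √15·ϵ)

Fix ϵ > 0. We want δ > 0 such that 0 < |t − 15| < δ implies |√t − √15| < ϵ.
Multiplying by the conjugate, |√t − √15| = |t − 15|/(√t + √15).
Restrict δ ≤ 15 so that |t − 15| < 15 forces t > 0, and then √t + √15 > √15.
Hence |√t − √15| < |t − 15|/√15, which is < ϵ once |t − 15| < √15·ϵ.
Take δ = min(15, √15·ϵ). If 0 < |t − 15| < δ then t > 0 and |√t − √15| < |t − 15|/√15 < ϵ.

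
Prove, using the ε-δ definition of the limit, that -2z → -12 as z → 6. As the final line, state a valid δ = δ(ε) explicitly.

Fix ε > 0. We need δ > 0 so that 0 < |z − 6| < δ implies |(-2z) + 12| < ε.
Since (-2z) + 12 = -2(z − 6), we have |(-2z) + 12| = 2|z − 6|.
Thus it suffices that |z − 6| < ε/2.
Take δ = ε/2. If 0 < |z − 6| < δ then |(-2z) + 12| = 2|z − 6| < 2·(ε/2) = ε.

δ = ε/2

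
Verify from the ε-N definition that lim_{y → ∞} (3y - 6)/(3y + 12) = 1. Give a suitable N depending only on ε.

Suppose ε > 0. We seek N > 0 such that y > N implies |(3y - 6)/(3y + 12) − 1| < ε.
(3y - 6)/(3y + 12) − 1 = (3(3y - 6) − 3(3y + 12)) / (3(3y + 12)) = -54/(3(3y + 12)).
For y > 0 we have 3y + 12 > 3y, so |(3y - 6)/(3y + 12) − 1| = 54/(3(3y + 12)) < 54/(3·3y) = 6/y.
Thus |(3y - 6)/(3y + 12) − 1| < ε whenever y > 6/ε.
Take N = 6/ε. If y > N then |(3y - 6)/(3y + 12) − 1| < 6/y < ε.

N = 6/ε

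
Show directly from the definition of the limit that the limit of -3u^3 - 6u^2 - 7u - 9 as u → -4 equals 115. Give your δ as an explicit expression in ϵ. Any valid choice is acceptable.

δ = min(2, ϵ/175)

Suppose ϵ > 0. We want δ > 0 such that 0 < |u + 4| < δ implies |(-3u^3 - 6u^2 - 7u - 9) − 115| < ϵ.
(-3u^3 - 6u^2 - 7u - 9) − 115 = -3u^3 - 6u^2 - 7u - 124 = (u + 4)(-3u^2 + 6u - 31).
So |(-3u^3 - 6u^2 - 7u - 9) − 115| = |u + 4|·|-3u^2 + 6u - 31|.
Assume first that |u + 4| < 2, so |u| < 6. Then |-3u^2 + 6u - 31| ≤ 3·6^2 + 6·6 + 31 = 175.
Hence |(-3u^3 - 6u^2 - 7u - 9) − 115| ≤ 175|u + 4| < ϵ provided |u + 4| < ϵ/175.
Take δ = min(2, ϵ/175). Then 0 < |u + 4| < δ gives both |u + 4| < 2 and |u + 4| < ϵ/175, so |(-3u^3 - 6u^2 - 7u - 9) − 115| < ϵ.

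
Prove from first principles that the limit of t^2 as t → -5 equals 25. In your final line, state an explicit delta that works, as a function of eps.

delta = min(1, eps/11)

Let eps > 0. We seek delta > 0 with 0 < |t + 5| < delta ⇒ |t^2 − 25| < eps.
Factor: t^2 − 25 = (t + 5)(t - 5), so |t^2 − 25| = |t + 5|·|t - 5|.
Impose delta ≤ 1 so that |t| < 6; then |t - 5| ≤ 11.
Hence |t^2 − 25| ≤ 11|t + 5|, which is < eps once |t + 5| < eps/11.
Take delta = min(1, eps/11). If 0 < |t + 5| < delta then both bounds hold and |t^2 − 25| ≤ 11|t + 5| < 11·(eps/11) = eps.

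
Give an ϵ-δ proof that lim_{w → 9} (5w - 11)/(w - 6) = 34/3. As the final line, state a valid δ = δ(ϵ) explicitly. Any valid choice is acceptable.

Suppose ϵ > 0. We want δ > 0 with 0 < |w − 9| < δ ⇒ |(5w - 11)/(w - 6) − (34/3)| < ϵ.
Combining over a common denominator, (5w - 11)/(w - 6) − (34/3) = [(5w - 11)·3 − 34·(w - 6)] / [3·(w - 6)] = -19(w − 9) / (3(w - 6)).
So |(5w - 11)/(w - 6) − (34/3)| = 19|w − 9| / (3·|w − 6|).
Require δ ≤ 3/2, so |w − 6| ≥ |3| − |w − 9| > 3 − 3/2 = 3/2.
Hence |(5w - 11)/(w - 6) − (34/3)| < 19|w − 9|/(3·(3/2)) = (38/9)|w − 9|, which is < ϵ once |w − 9| < (9/38)ϵ.
Take δ = min(3/2, (9/38)ϵ). Then 0 < |w − 9| < δ forces both bounds, so |(5w - 11)/(w - 6) − (34/3)| < ϵ.

δ = min(3/2, (9/38)ϵ)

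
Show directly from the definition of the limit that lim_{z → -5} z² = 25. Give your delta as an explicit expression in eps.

delta = min(1, eps/11)

Let eps > 0. We seek delta > 0 with 0 < |z + 5| < delta ⇒ |z² − 25| < eps.
Factor: z² − 25 = (z + 5)(z - 5), so |z² − 25| = |z + 5|·|z - 5|.
Restrict delta ≤ 1. Then |z + 5| < 1 gives |z| < 6, so by the triangle inequality |z - 5| ≤ 6 + 5 = 11.
Hence |z² − 25| ≤ 11|z + 5|, which is < eps once |z + 5| < eps/11.
Take delta = min(1, eps/11). If 0 < |z + 5| < delta then both bounds hold and |z² − 25| ≤ 11|z + 5| < 11·(eps/11) = eps.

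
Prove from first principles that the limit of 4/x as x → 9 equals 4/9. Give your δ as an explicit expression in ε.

δ = min(9/2, (81/8)ε)

Suppose ε > 0. We seek δ > 0 such that 0 < |x − 9| < δ implies |4/x − (4/9)| < ε.
|4/x − (4/9)| = 4·|9 − x|/(9·|x|) = 4|x − 9|/(9|x|).
Restrict δ ≤ 9/2. Then |x − 9| < 9/2 gives |x| > 9/2, so 9|x| > 81/2.
Then |4/x − (4/9)| < 4|x − 9|/(81/2), which is < ε when |x − 9| < (81/8)ε.
Take δ = min(9/2, (81/8)ε). Then 0 < |x − 9| < δ gives both |x − 9| < 9/2 and |x − 9| < (81/8)ε, so |4/x − (4/9)| < ε.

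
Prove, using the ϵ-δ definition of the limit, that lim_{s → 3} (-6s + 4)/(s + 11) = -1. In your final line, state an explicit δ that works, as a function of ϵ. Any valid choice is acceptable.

δ = min(7, (7/5)ϵ)

Let ϵ > 0 be given. We want δ > 0 with 0 < |s − 3| < δ ⇒ |(-6s + 4)/(s + 11) + 1| < ϵ.
Combining over a common denominator, (-6s + 4)/(s + 11) + 1 = [(-6s + 4)·14 − (-14)·(s + 11)] / [14·(s + 11)] = -70(s − 3) / (14(s + 11)).
So |(-6s + 4)/(s + 11) + 1| = 70|s − 3| / (14·|s + 11|).
Require δ ≤ 7, so |s + 11| ≥ |14| − |s − 3| > 14 − 7 = 7.
Hence |(-6s + 4)/(s + 11) + 1| < 70|s − 3|/(14·7) = (5/7)|s − 3|, which is < ϵ once |s − 3| < (7/5)ϵ.
Take δ = min(7, (7/5)ϵ). Then 0 < |s − 3| < δ forces both bounds, so |(-6s + 4)/(s + 11) + 1| < ϵ.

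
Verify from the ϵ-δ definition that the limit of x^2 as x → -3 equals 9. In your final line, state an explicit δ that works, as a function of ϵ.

δ = min(2, ϵ/8)

Fix ϵ > 0. We seek δ > 0 with 0 < |x + 3| < δ ⇒ |x^2 − 9| < ϵ.
Factor: x^2 − 9 = (x + 3)(x - 3), so |x^2 − 9| = |x + 3|·|x - 3|.
Impose δ ≤ 2 so that |x| < 5; then |x - 3| ≤ 8.
Hence |x^2 − 9| ≤ 8|x + 3|, which is < ϵ once |x + 3| < ϵ/8.
Take δ = min(2, ϵ/8). If 0 < |x + 3| < δ then both bounds hold and |x^2 − 9| ≤ 8|x + 3| < 8·(ϵ/8) = ϵ.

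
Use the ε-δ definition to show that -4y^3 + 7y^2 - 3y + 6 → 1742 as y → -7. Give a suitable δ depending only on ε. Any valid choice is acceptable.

Fix ε > 0. We want δ > 0 such that 0 < |y + 7| < δ implies |(-4y^3 + 7y^2 - 3y + 6) − 1742| < ε.
(-4y^3 + 7y^2 - 3y + 6) − 1742 = -4y^3 + 7y^2 - 3y - 1736 = (y + 7)(-4y^2 + 35y - 248).
So |(-4y^3 + 7y^2 - 3y + 6) − 1742| = |y + 7|·|-4y^2 + 35y - 248|.
Assume first that |y + 7| < 1, so |y| < 8. Then |-4y^2 + 35y - 248| ≤ 4·8^2 + 35·8 + 248 = 784.
Hence |(-4y^3 + 7y^2 - 3y + 6) − 1742| ≤ 784|y + 7| < ε provided |y + 7| < ε/784.
Choosing δ = min(1, ε/784) ensures both conditions, hence |(-4y^3 + 7y^2 - 3y + 6) − 1742| < ε.

δ = min(1, ε/784)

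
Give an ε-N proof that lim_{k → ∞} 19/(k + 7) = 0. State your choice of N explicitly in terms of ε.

Let ε > 0 be given. For k ≥ 1, |19/(k + 7) − 0| = 19/(k + 7) ≤ 19/k.
We need 19/k < ε, i.e. k > 19/ε.
Take N = 19/ε. If k > N then |19/(k + 7)| ≤ 19/k < ε.

N = 19/ε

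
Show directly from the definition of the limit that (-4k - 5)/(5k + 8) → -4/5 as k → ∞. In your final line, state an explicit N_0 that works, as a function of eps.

Let eps > 0 be given. For k ≥ 1, |(-4k - 5)/(5k + 8) + 4/5| = |7|/(5(5k + 8)) = 7/(5(5k + 8)).
Since 5k + 8 ≥ 5k for k ≥ 1, this is ≤ 7/(5·5k) = (7/25)/k.
So |(-4k - 5)/(5k + 8) + 4/5| < eps whenever k > (7/25)/eps.
Take N_0 = (7/25)/eps. If k > N_0 then |(-4k - 5)/(5k + 8) + 4/5| ≤ (7/25)/k < eps.

N_0 = (7/25)/eps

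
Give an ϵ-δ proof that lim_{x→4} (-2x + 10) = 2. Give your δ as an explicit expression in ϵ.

δ = ϵ/2

Let ϵ > 0. We need δ > 0 so that 0 < |x − 4| < δ implies |(-2x + 10) − 2| < ϵ.
|(-2x + 10) − 2| = |-2x + 8| = 2|x − 4|.
Thus it suffices that |x − 4| < ϵ/2.
Take δ = ϵ/2. If 0 < |x − 4| < δ then |(-2x + 10) − 2| = 2|x − 4| < 2·(ϵ/2) = ϵ.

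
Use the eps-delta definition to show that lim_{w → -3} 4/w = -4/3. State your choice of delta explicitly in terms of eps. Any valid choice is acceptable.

delta = min(3/2, (9/8)eps)

Let eps > 0. We seek delta > 0 such that 0 < |w + 3| < delta implies |4/w + 4/3| < eps.
|4/w + 4/3| = 4·|-3 − w|/(3·|w|) = 4|w + 3|/(3|w|).
Restrict delta ≤ 3/2. Then |w + 3| < 3/2 gives |w| > 3/2, so 3|w| > 9/2.
Then |4/w + 4/3| < 4|w + 3|/(9/2), which is < eps when |w + 3| < (9/8)eps.
Take delta = min(3/2, (9/8)eps). Then 0 < |w + 3| < delta gives both |w + 3| < 3/2 and |w + 3| < (9/8)eps, so |4/w + 4/3| < eps.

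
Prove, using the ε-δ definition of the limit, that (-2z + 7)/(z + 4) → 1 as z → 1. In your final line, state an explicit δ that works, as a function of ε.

Let ε > 0. We want δ > 0 with 0 < |z − 1| < δ ⇒ |(-2z + 7)/(z + 4) − 1| < ε.
Combining over a common denominator, (-2z + 7)/(z + 4) − 1 = [(-2z + 7)·5 − 5·(z + 4)] / [5·(z + 4)] = -15(z − 1) / (5(z + 4)).
So |(-2z + 7)/(z + 4) − 1| = 15|z − 1| / (5·|z + 4|).
Require δ ≤ 5/2, so |z + 4| ≥ |5| − |z − 1| > 5 − 5/2 = 5/2.
Hence |(-2z + 7)/(z + 4) − 1| < 15|z − 1|/(5·(5/2)) = (6/5)|z − 1|, which is < ε once |z − 1| < (5/6)ε.
Take δ = min(5/2, (5/6)ε). Then 0 < |z − 1| < δ forces both bounds, so |(-2z + 7)/(z + 4) − 1| < ε.

δ = min(5/2, (5/6)ε)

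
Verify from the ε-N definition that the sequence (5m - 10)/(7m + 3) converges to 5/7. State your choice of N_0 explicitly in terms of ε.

N_0 = (85/49)/ε

Suppose ε > 0. For m ≥ 1, |(5m - 10)/(7m + 3) − (5/7)| = |-85|/(7(7m + 3)) = 85/(7(7m + 3)).
Since 7m + 3 ≥ 7m for m ≥ 1, this is ≤ 85/(7·7m) = (85/49)/m.
So |(5m - 10)/(7m + 3) − (5/7)| < ε whenever m > (85/49)/ε.
Take N_0 = (85/49)/ε. If m > N_0 then |(5m - 10)/(7m + 3) − (5/7)| ≤ (85/49)/m < ε.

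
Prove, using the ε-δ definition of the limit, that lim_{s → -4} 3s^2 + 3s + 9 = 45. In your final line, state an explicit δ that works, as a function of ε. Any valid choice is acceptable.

Let ε > 0 be given. We want δ > 0 such that 0 < |s + 4| < δ implies |(3s^2 + 3s + 9) − 45| < ε.
(3s^2 + 3s + 9) − 45 = 3s^2 + 3s - 36 = (s + 4)(3s - 9).
So |(3s^2 + 3s + 9) − 45| = |s + 4|·|3s - 9|.
Assume first that |s + 4| < 2, so |s| < 6. Then |3s - 9| ≤ 3·6 + 9 = 27.
Hence |(3s^2 + 3s + 9) − 45| ≤ 27|s + 4| < ε provided |s + 4| < ε/27.
Choosing δ = min(2, ε/27) ensures both conditions, hence |(3s^2 + 3s + 9) − 45| < ε.

δ = min(2, ε/27)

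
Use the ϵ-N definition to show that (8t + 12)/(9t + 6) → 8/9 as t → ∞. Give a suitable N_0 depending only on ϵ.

N_0 = (20/27)/ϵ

Let ϵ > 0 be given. We seek N_0 > 0 such that t > N_0 implies |(8t + 12)/(9t + 6) − (8/9)| < ϵ.
(8t + 12)/(9t + 6) − (8/9) = (9(8t + 12) − 8(9t + 6)) / (9(9t + 6)) = 60/(9(9t + 6)).
For t > 0 we have 9t + 6 > 9t, so |(8t + 12)/(9t + 6) − (8/9)| = 60/(9(9t + 6)) < 60/(9·9t) = (20/27)/t.
Thus |(8t + 12)/(9t + 6) − (8/9)| < ϵ whenever t > (20/27)/ϵ.
Take N_0 = (20/27)/ϵ. If t > N_0 then |(8t + 12)/(9t + 6) − (8/9)| < (20/27)/t < ϵ.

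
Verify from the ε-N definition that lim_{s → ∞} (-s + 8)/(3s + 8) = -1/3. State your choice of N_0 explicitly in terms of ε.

Let ε > 0. We seek N_0 > 0 such that s > N_0 implies |(-s + 8)/(3s + 8) + 1/3| < ε.
(-s + 8)/(3s + 8) + 1/3 = (3(-s + 8) − (-1)(3s + 8)) / (3(3s + 8)) = 32/(3(3s + 8)).
For s > 0 we have 3s + 8 > 3s, so |(-s + 8)/(3s + 8) + 1/3| = 32/(3(3s + 8)) < 32/(3·3s) = (32/9)/s.
Thus |(-s + 8)/(3s + 8) + 1/3| < ε whenever s > (32/9)/ε.
Take N_0 = (32/9)/ε. If s > N_0 then |(-s + 8)/(3s + 8) + 1/3| < (32/9)/s < ε.

N_0 = (32/9)/ε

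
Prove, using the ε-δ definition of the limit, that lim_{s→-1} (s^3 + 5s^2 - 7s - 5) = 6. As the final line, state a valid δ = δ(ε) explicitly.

Let ε > 0. We want δ > 0 such that 0 < |s + 1| < δ implies |(s^3 + 5s^2 - 7s - 5) − 6| < ε.
(s^3 + 5s^2 - 7s - 5) − 6 = s^3 + 5s^2 - 7s - 11 = (s + 1)(s^2 + 4s - 11).
So |(s^3 + 5s^2 - 7s - 5) − 6| = |s + 1|·|s^2 + 4s - 11|.
Assume first that |s + 1| < 2, so |s| < 3. Then |s^2 + 4s - 11| ≤ 3^2 + 4·3 + 11 = 32.
Hence |(s^3 + 5s^2 - 7s - 5) − 6| ≤ 32|s + 1| < ε provided |s + 1| < ε/32.
Take δ = min(2, ε/32). Then 0 < |s + 1| < δ gives both |s + 1| < 2 and |s + 1| < ε/32, so |(s^3 + 5s^2 - 7s - 5) − 6| < ε.

δ = min(2, ε/32)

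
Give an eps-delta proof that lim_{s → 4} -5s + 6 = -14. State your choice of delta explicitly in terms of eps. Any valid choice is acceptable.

Let eps > 0. We need delta > 0 so that 0 < |s − 4| < delta implies |(-5s + 6) + 14| < eps.
|(-5s + 6) + 14| = |-5s + 20| = 5|s − 4|.
Thus it suffices that |s − 4| < eps/5.
Take delta = eps/5. If 0 < |s − 4| < delta then |(-5s + 6) + 14| = 5|s − 4| < 5·(eps/5) = eps.

delta = eps/5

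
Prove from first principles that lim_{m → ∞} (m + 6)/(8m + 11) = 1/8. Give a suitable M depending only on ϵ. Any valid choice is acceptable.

Let ϵ > 0 be given. For m ≥ 1, |(m + 6)/(8m + 11) − (1/8)| = |37|/(8(8m + 11)) = 37/(8(8m + 11)).
Since 8m + 11 ≥ 8m for m ≥ 1, this is ≤ 37/(8·8m) = (37/64)/m.
So |(m + 6)/(8m + 11) − (1/8)| < ϵ whenever m > (37/64)/ϵ.
Take M = (37/64)/ϵ. If m > M then |(m + 6)/(8m + 11) − (1/8)| ≤ (37/64)/m < ϵ.

M = (37/64)/ϵ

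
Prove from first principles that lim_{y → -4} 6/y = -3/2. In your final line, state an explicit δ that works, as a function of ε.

δ = min(2, (4/3)ε)

Fix ε > 0. We seek δ > 0 such that 0 < |y + 4| < δ implies |6/y + 3/2| < ε.
|6/y + 3/2| = 6·|-4 − y|/(4·|y|) = 6|y + 4|/(4|y|).
Restrict δ ≤ 2. Then |y + 4| < 2 gives |y| > 2, so 4|y| > 8.
Then |6/y + 3/2| < 6|y + 4|/8, which is < ε when |y + 4| < (4/3)ε.
Take δ = min(2, (4/3)ε). Then 0 < |y + 4| < δ gives both |y + 4| < 2 and |y + 4| < (4/3)ε, so |6/y + 3/2| < ε.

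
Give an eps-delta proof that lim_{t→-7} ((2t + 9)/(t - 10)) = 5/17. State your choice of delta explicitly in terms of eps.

delta = min(17/2, (289/58)eps)

Let eps > 0. We want delta > 0 with 0 < |t + 7| < delta ⇒ |(2t + 9)/(t - 10) − (5/17)| < eps.
Combining over a common denominator, (2t + 9)/(t - 10) − (5/17) = [(2t + 9)·(-17) − (-5)·(t - 10)] / [(-17)·(t - 10)] = -29(t + 7) / ((-17)(t - 10)).
So |(2t + 9)/(t - 10) − (5/17)| = 29|t + 7| / (17·|t − 10|).
Require delta ≤ 17/2, so |t − 10| ≥ |-17| − |t + 7| > 17 − 17/2 = 17/2.
Hence |(2t + 9)/(t - 10) − (5/17)| < 29|t + 7|/(17·(17/2)) = (58/289)|t + 7|, which is < eps once |t + 7| < (289/58)eps.
Take delta = min(17/2, (289/58)eps). Then 0 < |t + 7| < delta forces both bounds, so |(2t + 9)/(t - 10) − (5/17)| < eps.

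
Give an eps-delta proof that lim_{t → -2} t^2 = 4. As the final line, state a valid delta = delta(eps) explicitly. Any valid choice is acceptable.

Suppose eps > 0. We seek delta > 0 with 0 < |t + 2| < delta ⇒ |t^2 − 4| < eps.
Factor: t^2 − 4 = (t + 2)(t - 2), so |t^2 − 4| = |t + 2|·|t - 2|.
Impose delta ≤ 1 so that |t| < 3; then |t - 2| ≤ 5.
Hence |t^2 − 4| ≤ 5|t + 2|, which is < eps once |t + 2| < eps/5.
Take delta = min(1, eps/5). If 0 < |t + 2| < delta then both bounds hold and |t^2 − 4| ≤ 5|t + 2| < 5·(eps/5) = eps.

delta = min(1, eps/5)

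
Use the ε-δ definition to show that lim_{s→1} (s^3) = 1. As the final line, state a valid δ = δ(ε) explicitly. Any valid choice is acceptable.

δ = min(2, ε/13)

Suppose ε > 0. We seek δ > 0 with 0 < |s − 1| < δ ⇒ |s^3 − 1| < ε.
Factor: s^3 − 1 = (s − 1)(s^2 + s + 1), so |s^3 − 1| = |s − 1|·|s^2 + s + 1|.
Restrict δ ≤ 2. Then |s − 1| < 2 gives |s| < 3, so by the triangle inequality |s^2 + s + 1| ≤ 3^2 + 3 + 1 = 13.
Hence |s^3 − 1| ≤ 13|s − 1|, which is < ε once |s − 1| < ε/13.
Take δ = min(2, ε/13). If 0 < |s − 1| < δ then both bounds hold and |s^3 − 1| ≤ 13|s − 1| < 13·(ε/13) = ε.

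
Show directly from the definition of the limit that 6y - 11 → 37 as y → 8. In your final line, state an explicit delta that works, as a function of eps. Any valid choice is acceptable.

Let eps > 0. We need delta > 0 so that 0 < |y − 8| < delta implies |(6y - 11) − 37| < eps.
|(6y - 11) − 37| = |6y - 48| = 6|y − 8|.
So 6|y − 8| < eps exactly when |y − 8| < eps/6.
Take delta = eps/6. If 0 < |y − 8| < delta then |(6y - 11) − 37| = 6|y − 8| < 6·(eps/6) = eps.

delta = eps/6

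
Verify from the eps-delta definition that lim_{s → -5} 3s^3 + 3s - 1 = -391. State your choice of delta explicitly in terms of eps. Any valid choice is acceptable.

Fix eps > 0. We want delta > 0 such that 0 < |s + 5| < delta implies |(3s^3 + 3s - 1) + 391| < eps.
(3s^3 + 3s - 1) + 391 = 3s^3 + 3s + 390 = (s + 5)(3s^2 - 15s + 78).
So |(3s^3 + 3s - 1) + 391| = |s + 5|·|3s^2 - 15s + 78|.
Assume first that |s + 5| < 2, so |s| < 7. Then |3s^2 - 15s + 78| ≤ 3·7^2 + 15·7 + 78 = 330.
Hence |(3s^3 + 3s - 1) + 391| ≤ 330|s + 5| < eps provided |s + 5| < eps/330.
Take delta = min(2, eps/330). Then 0 < |s + 5| < delta gives both |s + 5| < 2 and |s + 5| < eps/330, so |(3s^3 + 3s - 1) + 391| < eps.

delta = min(2, eps/330)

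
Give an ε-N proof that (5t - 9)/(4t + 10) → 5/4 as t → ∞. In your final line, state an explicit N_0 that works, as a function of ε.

N_0 = (43/8)/ε

Suppose ε > 0. We seek N_0 > 0 such that t > N_0 implies |(5t - 9)/(4t + 10) − (5/4)| < ε.
(5t - 9)/(4t + 10) − (5/4) = (4(5t - 9) − 5(4t + 10)) / (4(4t + 10)) = -86/(4(4t + 10)).
For t > 0 we have 4t + 10 > 4t, so |(5t - 9)/(4t + 10) − (5/4)| = 86/(4(4t + 10)) < 86/(4·4t) = (43/8)/t.
Thus |(5t - 9)/(4t + 10) − (5/4)| < ε whenever t > (43/8)/ε.
Take N_0 = (43/8)/ε. If t > N_0 then |(5t - 9)/(4t + 10) − (5/4)| < (43/8)/t < ε.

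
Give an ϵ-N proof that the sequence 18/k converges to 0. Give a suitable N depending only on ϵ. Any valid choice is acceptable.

N = 18/ϵ

Suppose ϵ > 0. For k ≥ 1, |18/k − 0| = 18/(k) ≤ 18/k.
We need 18/k < ϵ, i.e. k > 18/ϵ.
Take N = 18/ϵ. If k > N then |18/k| ≤ 18/k < ϵ.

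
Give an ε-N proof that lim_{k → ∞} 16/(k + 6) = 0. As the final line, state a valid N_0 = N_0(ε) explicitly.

N_0 = 16/ε

Fix ε > 0. For k ≥ 1, |16/(k + 6) − 0| = 16/(k + 6) ≤ 16/k.
We need 16/k < ε, i.e. k > 16/ε.
Take N_0 = 16/ε. If k > N_0 then |16/(k + 6)| ≤ 16/k < ε.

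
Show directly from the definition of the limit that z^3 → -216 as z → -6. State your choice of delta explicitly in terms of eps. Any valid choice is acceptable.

delta = min(2, eps/148)

Fix eps > 0. We seek delta > 0 with 0 < |z + 6| < delta ⇒ |z^3 + 216| < eps.
Factor: z^3 + 216 = (z + 6)(z^2 - 6z + 36), so |z^3 + 216| = |z + 6|·|z^2 - 6z + 36|.
Impose delta ≤ 2 so that |z| < 8; then |z^2 - 6z + 36| ≤ 148.
Hence |z^3 + 216| ≤ 148|z + 6|, which is < eps once |z + 6| < eps/148.
Take delta = min(2, eps/148). If 0 < |z + 6| < delta then both bounds hold and |z^3 + 216| ≤ 148|z + 6| < 148·(eps/148) = eps.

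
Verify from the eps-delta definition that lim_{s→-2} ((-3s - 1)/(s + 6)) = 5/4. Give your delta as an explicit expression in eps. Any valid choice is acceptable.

delta = min(2, (8/17)eps)

Fix eps > 0. We want delta > 0 with 0 < |s + 2| < delta ⇒ |(-3s - 1)/(s + 6) − (5/4)| < eps.
Combining over a common denominator, (-3s - 1)/(s + 6) − (5/4) = [(-3s - 1)·4 − 5·(s + 6)] / [4·(s + 6)] = -17(s + 2) / (4(s + 6)).
So |(-3s - 1)/(s + 6) − (5/4)| = 17|s + 2| / (4·|s + 6|).
Require delta ≤ 2, so |s + 6| ≥ |4| − |s + 2| > 4 − 2 = 2.
Hence |(-3s - 1)/(s + 6) − (5/4)| < 17|s + 2|/(4·2) = (17/8)|s + 2|, which is < eps once |s + 2| < (8/17)eps.
Take delta = min(2, (8/17)eps). Then 0 < |s + 2| < delta forces both bounds, so |(-3s - 1)/(s + 6) − (5/4)| < eps.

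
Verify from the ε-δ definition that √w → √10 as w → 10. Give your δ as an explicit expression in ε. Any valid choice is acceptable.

Fix ε > 0. We want δ > 0 such that 0 < |w − 10| < δ implies |√w − √10| < ε.
Rationalise: √w − √10 = (w − 10)/(√w + √10), so |√w − √10| = |w − 10|/(√w + √10).
Restrict δ ≤ 10 so that |w − 10| < 10 forces w > 0, and then √w + √10 > √10.
Hence |√w − √10| < |w − 10|/√10, which is < ε once |w − 10| < √10·ε.
Take δ = min(10, √10·ε). If 0 < |w − 10| < δ then w > 0 and |√w − √10| < |w − 10|/√10 < ε.

δ = min(10, √10·ε)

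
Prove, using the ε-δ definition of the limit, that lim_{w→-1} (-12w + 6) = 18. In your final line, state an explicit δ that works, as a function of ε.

δ = ε/12

Fix ε > 0. We need δ > 0 so that 0 < |w + 1| < δ implies |(-12w + 6) − 18| < ε.
|(-12w + 6) − 18| = |-12w - 12| = 12|w + 1|.
So 12|w + 1| < ε exactly when |w + 1| < ε/12.
Take δ = ε/12. If 0 < |w + 1| < δ then |(-12w + 6) − 18| = 12|w + 1| < 12·(ε/12) = ε.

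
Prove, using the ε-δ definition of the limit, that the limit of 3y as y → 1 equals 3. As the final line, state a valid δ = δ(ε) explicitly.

Let ε > 0. We need δ > 0 so that 0 < |y − 1| < δ implies |(3y) − 3| < ε.
Since (3y) − 3 = 3(y − 1), we have |(3y) − 3| = 3|y − 1|.
So 3|y − 1| < ε exactly when |y − 1| < ε/3.
Take δ = ε/3. If 0 < |y − 1| < δ then |(3y) − 3| = 3|y − 1| < 3·(ε/3) = ε.

δ = ε/3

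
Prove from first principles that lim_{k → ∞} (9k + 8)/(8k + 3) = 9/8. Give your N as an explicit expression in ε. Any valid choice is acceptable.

N = (37/64)/ε

Let ε > 0 be given. For k ≥ 1, |(9k + 8)/(8k + 3) − (9/8)| = |37|/(8(8k + 3)) = 37/(8(8k + 3)).
Since 8k + 3 ≥ 8k for k ≥ 1, this is ≤ 37/(8·8k) = (37/64)/k.
So |(9k + 8)/(8k + 3) − (9/8)| < ε whenever k > (37/64)/ε.
Take N = (37/64)/ε. If k > N then |(9k + 8)/(8k + 3) − (9/8)| ≤ (37/64)/k < ε.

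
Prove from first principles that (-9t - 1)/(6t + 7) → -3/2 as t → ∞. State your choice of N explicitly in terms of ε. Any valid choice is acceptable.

Fix ε > 0. We seek N > 0 such that t > N implies |(-9t - 1)/(6t + 7) + 3/2| < ε.
(-9t - 1)/(6t + 7) + 3/2 = (6(-9t - 1) − (-9)(6t + 7)) / (6(6t + 7)) = 57/(6(6t + 7)).
For t > 0 we have 6t + 7 > 6t, so |(-9t - 1)/(6t + 7) + 3/2| = 57/(6(6t + 7)) < 57/(6·6t) = (19/12)/t.
Thus |(-9t - 1)/(6t + 7) + 3/2| < ε whenever t > (19/12)/ε.
Take N = (19/12)/ε. If t > N then |(-9t - 1)/(6t + 7) + 3/2| < (19/12)/t < ε.

N = (19/12)/ε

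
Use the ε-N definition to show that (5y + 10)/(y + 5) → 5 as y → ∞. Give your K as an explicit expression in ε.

K = 15/ε

Suppose ε > 0. We seek K > 0 such that y > K implies |(5y + 10)/(y + 5) − 5| < ε.
(5y + 10)/(y + 5) − 5 = ((5y + 10) − 5(y + 5)) / ((y + 5)) = -15/((y + 5)).
For y > 0 we have y + 5 > y, so |(5y + 10)/(y + 5) − 5| = 15/((y + 5)) < 15/(y) = 15/y.
Thus |(5y + 10)/(y + 5) − 5| < ε whenever y > 15/ε.
Take K = 15/ε. If y > K then |(5y + 10)/(y + 5) − 5| < 15/y < ε.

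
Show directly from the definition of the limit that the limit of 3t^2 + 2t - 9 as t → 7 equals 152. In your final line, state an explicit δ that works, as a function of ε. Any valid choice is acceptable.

δ = min(2, ε/50)

Fix ε > 0. We want δ > 0 such that 0 < |t − 7| < δ implies |(3t^2 + 2t - 9) − 152| < ε.
(3t^2 + 2t - 9) − 152 = 3t^2 + 2t - 161 = (t − 7)(3t + 23).
So |(3t^2 + 2t - 9) − 152| = |t − 7|·|3t + 23|.
Require δ ≤ 2. Then |t − 7| < 2 gives |t| < 9, and by the triangle inequality |3t + 23| ≤ 3·9 + 23 = 50.
Hence |(3t^2 + 2t - 9) − 152| ≤ 50|t − 7| < ε provided |t − 7| < ε/50.
Choosing δ = min(2, ε/50) ensures both conditions, hence |(3t^2 + 2t - 9) − 152| < ε.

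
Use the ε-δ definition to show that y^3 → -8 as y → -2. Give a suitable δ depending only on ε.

δ = min(1, ε/19)

Suppose ε > 0. We seek δ > 0 with 0 < |y + 2| < δ ⇒ |y^3 + 8| < ε.
Factor: y^3 + 8 = (y + 2)(y^2 - 2y + 4), so |y^3 + 8| = |y + 2|·|y^2 - 2y + 4|.
Restrict δ ≤ 1. Then |y + 2| < 1 gives |y| < 3, so by the triangle inequality |y^2 - 2y + 4| ≤ 3^2 + 2·3 + 4 = 19.
Hence |y^3 + 8| ≤ 19|y + 2|, which is < ε once |y + 2| < ε/19.
Take δ = min(1, ε/19). If 0 < |y + 2| < δ then both bounds hold and |y^3 + 8| ≤ 19|y + 2| < 19·(ε/19) = ε.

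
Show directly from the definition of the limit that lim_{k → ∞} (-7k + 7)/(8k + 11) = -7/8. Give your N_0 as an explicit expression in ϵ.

N_0 = (133/64)/ϵ

Let ϵ > 0 be given. For k ≥ 1, |(-7k + 7)/(8k + 11) + 7/8| = |133|/(8(8k + 11)) = 133/(8(8k + 11)).
Since 8k + 11 ≥ 8k for k ≥ 1, this is ≤ 133/(8·8k) = (133/64)/k.
So |(-7k + 7)/(8k + 11) + 7/8| < ϵ whenever k > (133/64)/ϵ.
Take N_0 = (133/64)/ϵ. If k > N_0 then |(-7k + 7)/(8k + 11) + 7/8| ≤ (133/64)/k < ϵ.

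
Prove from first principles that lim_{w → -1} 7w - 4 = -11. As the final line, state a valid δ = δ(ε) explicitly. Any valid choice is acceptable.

Fix ε > 0. We need δ > 0 so that 0 < |w + 1| < δ implies |(7w - 4) + 11| < ε.
Since (7w - 4) + 11 = 7(w + 1), we have |(7w - 4) + 11| = 7|w + 1|.
So 7|w + 1| < ε exactly when |w + 1| < ε/7.
Choosing δ = ε/7 gives |(7w - 4) + 11| = 7|w + 1| < ε whenever |w + 1| < δ.

δ = ε/7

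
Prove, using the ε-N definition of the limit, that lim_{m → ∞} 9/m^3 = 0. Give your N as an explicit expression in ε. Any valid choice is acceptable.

Suppose ε > 0. For m ≥ 1, |9/m^3 − 0| = 9/m^3.
9/m^3 < ε ⇔ m^3 > 9/ε ⇔ m > (9/ε)^{1/3}.
Take N = (9/ε)^{1/3}. Then m > N implies 9/m^3 < ε.

N = (9/ε)^{1/3}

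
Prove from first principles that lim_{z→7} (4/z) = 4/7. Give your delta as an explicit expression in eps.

Suppose eps > 0. We seek delta > 0 such that 0 < |z − 7| < delta implies |4/z − (4/7)| < eps.
|4/z − (4/7)| = 4·|7 − z|/(7·|z|) = 4|z − 7|/(7|z|).
Restrict delta ≤ 7/2. Then |z − 7| < 7/2 gives |z| > 7/2, so 7|z| > 49/2.
Then |4/z − (4/7)| < 4|z − 7|/(49/2), which is < eps when |z − 7| < (49/8)eps.
Take delta = min(7/2, (49/8)eps). Then 0 < |z − 7| < delta gives both |z − 7| < 7/2 and |z − 7| < (49/8)eps, so |4/z − (4/7)| < eps.

delta = min(7/2, (49/8)eps)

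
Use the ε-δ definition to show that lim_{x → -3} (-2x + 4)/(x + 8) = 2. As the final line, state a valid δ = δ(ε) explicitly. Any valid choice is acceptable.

Let ε > 0. We want δ > 0 with 0 < |x + 3| < δ ⇒ |(-2x + 4)/(x + 8) − 2| < ε.
Combining over a common denominator, (-2x + 4)/(x + 8) − 2 = [(-2x + 4)·5 − 10·(x + 8)] / [5·(x + 8)] = -20(x + 3) / (5(x + 8)).
So |(-2x + 4)/(x + 8) − 2| = 20|x + 3| / (5·|x + 8|).
Require δ ≤ 5/2, so |x + 8| ≥ |5| − |x + 3| > 5 − 5/2 = 5/2.
Hence |(-2x + 4)/(x + 8) − 2| < 20|x + 3|/(5·(5/2)) = (8/5)|x + 3|, which is < ε once |x + 3| < (5/8)ε.
Take δ = min(5/2, (5/8)ε). Then 0 < |x + 3| < δ forces both bounds, so |(-2x + 4)/(x + 8) − 2| < ε.

δ = min(5/2, (5/8)ε)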